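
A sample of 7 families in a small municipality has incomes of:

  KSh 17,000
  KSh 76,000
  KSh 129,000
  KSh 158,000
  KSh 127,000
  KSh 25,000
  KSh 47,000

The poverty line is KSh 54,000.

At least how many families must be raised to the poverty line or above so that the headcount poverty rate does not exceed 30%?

Currently q = 3 of N = 7 are below the line (H = 0.429).
A headcount ratio of at most 30% allows at most ⌊0.30 × 7⌋ = 2 poor families.
So at least 3 − 2 = 1 must be lifted.

1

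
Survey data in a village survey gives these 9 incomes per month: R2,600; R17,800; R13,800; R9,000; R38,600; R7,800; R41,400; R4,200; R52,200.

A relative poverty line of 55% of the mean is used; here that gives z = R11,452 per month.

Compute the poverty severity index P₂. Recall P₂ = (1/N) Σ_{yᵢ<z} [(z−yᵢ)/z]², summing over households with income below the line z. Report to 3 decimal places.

0.127

Incomes under z: R2,600, R4,200, R7,800, R9,000 (q = 4 of N = 9).
Shortfall ratios: (11452−2600)/11452 = 0.7730; (11452−4200)/11452 = 0.6333; (11452−7800)/11452 = 0.3189; (11452−9000)/11452 = 0.2141.
Squared: 0.5975; 0.4010; 0.1017; 0.0458.
Sum = 1.146022; P₂ = 1.146022 / 9 = 0.127.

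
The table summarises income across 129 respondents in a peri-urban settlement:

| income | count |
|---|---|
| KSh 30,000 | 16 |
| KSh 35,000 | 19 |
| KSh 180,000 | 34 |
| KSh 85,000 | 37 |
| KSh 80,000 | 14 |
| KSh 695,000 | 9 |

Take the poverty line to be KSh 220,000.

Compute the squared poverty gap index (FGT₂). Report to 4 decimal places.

0.3573

Below z: 16×KSh 30,000, 19×KSh 35,000, 14×KSh 80,000, 37×KSh 85,000, 34×KSh 180,000 (q = 120 of N = 129).
Relative gaps: (220000−30000)/220000 = 0.8636 (×16); (220000−35000)/220000 = 0.8409 (×19); (220000−80000)/220000 = 0.6364 (×14); (220000−85000)/220000 = 0.6136 (×37); (220000−180000)/220000 = 0.1818 (×34).
Squared: 0.7459 (×16); 0.7071 (×19); 0.4050 (×14); 0.3765 (×37); 0.0331 (×34).
Sum = 46.095041; P₂ = 46.095041 / 129 = 0.3573.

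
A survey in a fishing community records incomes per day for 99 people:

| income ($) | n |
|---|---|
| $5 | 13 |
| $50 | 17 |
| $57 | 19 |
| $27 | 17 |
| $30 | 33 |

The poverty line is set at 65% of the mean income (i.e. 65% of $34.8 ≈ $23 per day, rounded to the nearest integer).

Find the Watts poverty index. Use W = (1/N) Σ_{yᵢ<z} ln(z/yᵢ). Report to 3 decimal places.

Incomes under z: 13×$5 (q = 13 of N = 99).
Log gaps: ln(23/5) = 1.5261 (×13).
W = 19.838732 / 99 = 0.200.

0.200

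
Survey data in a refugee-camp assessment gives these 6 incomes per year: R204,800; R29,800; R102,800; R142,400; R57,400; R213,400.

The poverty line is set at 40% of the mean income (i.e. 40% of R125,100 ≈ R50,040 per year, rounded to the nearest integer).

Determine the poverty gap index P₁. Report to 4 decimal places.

Poor units: R29,800 (q = 1 of N = 6).
Gap ratios (z−y)/z: (50040−29800)/50040 = 0.4045.
Σ = 0.404476. Dividing by the full population N = 6 gives P₁ = 0.0674.

0.0674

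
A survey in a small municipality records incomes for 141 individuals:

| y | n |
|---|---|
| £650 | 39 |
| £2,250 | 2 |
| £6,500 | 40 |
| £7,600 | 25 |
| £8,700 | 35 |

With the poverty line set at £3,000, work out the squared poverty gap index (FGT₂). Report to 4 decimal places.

0.1706

Below the line: 39×£650, 2×£2,250 (q = 41 of N = 141).
Normalized shortfalls: (3000−650)/3000 = 0.7833 (×39); (3000−2250)/3000 = 0.2500 (×2).
Squared: 0.6136 (×39); 0.0625 (×2).
Sum = 24.055833; P₂ = 24.055833 / 141 = 0.1706.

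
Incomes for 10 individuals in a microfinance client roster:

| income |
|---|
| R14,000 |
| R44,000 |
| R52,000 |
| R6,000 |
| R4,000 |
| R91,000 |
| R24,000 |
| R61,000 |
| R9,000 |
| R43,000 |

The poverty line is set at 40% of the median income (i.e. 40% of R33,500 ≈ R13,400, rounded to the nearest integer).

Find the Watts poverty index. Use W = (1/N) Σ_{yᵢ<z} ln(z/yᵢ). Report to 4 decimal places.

Below z: R4,000, R6,000, R9,000 (q = 3 of N = 10).
Log gaps: ln(13400/4000) = 1.2090; ln(13400/6000) = 0.8035; ln(13400/9000) = 0.3980.
W = 2.410486 / 10 = 0.2410.

0.2410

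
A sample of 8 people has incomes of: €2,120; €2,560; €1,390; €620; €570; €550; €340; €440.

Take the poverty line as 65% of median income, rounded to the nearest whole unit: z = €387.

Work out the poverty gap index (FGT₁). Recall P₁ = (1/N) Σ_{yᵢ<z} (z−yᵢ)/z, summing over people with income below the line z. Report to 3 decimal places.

0.015

Below z: €340 (q = 1 of N = 8).
Shortfall ratios: (387−340)/387 = 0.1214.
Sum of shortfalls = 0.121447; P₁ averages over all N: 0.121447 / 8 = 0.015.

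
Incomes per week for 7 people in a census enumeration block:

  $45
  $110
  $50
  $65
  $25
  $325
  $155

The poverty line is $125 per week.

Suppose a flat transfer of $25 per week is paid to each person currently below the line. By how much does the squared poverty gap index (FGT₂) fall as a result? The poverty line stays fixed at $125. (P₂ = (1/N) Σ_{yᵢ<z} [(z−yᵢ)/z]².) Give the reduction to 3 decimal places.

0.123

Before: below the line — $25, $45, $50, $65, $110; squared poverty gap index (FGT₂) = 0.23634.
After the $25 transfer: below the line — $50, $70, $75, $90; squared poverty gap index (FGT₂) = 0.11314.
Reduction = 0.23634 − 0.11314 = 0.123.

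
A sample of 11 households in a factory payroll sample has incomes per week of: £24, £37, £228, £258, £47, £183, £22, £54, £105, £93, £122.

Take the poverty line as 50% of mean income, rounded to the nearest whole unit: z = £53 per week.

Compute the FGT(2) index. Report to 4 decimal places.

Below the line: £22, £24, £37, £47 (q = 4 of N = 11).
Gap ratios (z−y)/z: (53−22)/53 = 0.5849; (53−24)/53 = 0.5472; (53−37)/53 = 0.3019; (53−47)/53 = 0.1132.
Squared: 0.3421; 0.2994; 0.0911; 0.0128.
Sum = 0.745461; P₂ = 0.745461 / 11 = 0.0678.

0.0678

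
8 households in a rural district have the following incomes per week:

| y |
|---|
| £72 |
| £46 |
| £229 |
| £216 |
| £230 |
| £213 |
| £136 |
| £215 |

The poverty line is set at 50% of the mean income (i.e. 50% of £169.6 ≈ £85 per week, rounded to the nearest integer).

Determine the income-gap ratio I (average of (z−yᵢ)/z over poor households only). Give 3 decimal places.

0.306

Poor units: £46, £72 (q = 2 of N = 8).
Relative gaps: 0.4588, 0.1529; sum = 0.611765.
I averages over the q = 2 poor units only: 0.611765 / 2 = 0.306.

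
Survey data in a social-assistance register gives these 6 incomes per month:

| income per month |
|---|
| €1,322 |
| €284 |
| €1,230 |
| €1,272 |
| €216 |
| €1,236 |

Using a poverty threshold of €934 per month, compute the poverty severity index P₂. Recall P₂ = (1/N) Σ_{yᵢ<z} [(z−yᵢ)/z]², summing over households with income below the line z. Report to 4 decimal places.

Incomes under z: €216, €284 (q = 2 of N = 6).
Gap ratios (z−y)/z: (934−216)/934 = 0.7687; (934−284)/934 = 0.6959.
Squared: 0.5910; 0.4843.
Sum = 1.075277; P₂ = 1.075277 / 6 = 0.1792.

0.1792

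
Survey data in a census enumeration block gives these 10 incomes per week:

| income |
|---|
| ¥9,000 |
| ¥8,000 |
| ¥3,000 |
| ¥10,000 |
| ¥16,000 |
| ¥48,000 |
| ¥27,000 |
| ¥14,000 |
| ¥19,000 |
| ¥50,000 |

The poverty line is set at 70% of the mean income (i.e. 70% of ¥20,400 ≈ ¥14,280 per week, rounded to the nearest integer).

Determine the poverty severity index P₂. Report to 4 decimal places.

0.1044

Poor units: ¥3,000, ¥8,000, ¥9,000, ¥10,000, ¥14,000 (q = 5 of N = 10).
Normalized shortfalls: (14280−3000)/14280 = 0.7899; (14280−8000)/14280 = 0.4398; (14280−9000)/14280 = 0.3697; (14280−10000)/14280 = 0.2997; (14280−14000)/14280 = 0.0196.
Squared: 0.6240; 0.1934; 0.1367; 0.0898; 0.0004.
Sum = 1.044300; P₂ = 1.044300 / 10 = 0.1044.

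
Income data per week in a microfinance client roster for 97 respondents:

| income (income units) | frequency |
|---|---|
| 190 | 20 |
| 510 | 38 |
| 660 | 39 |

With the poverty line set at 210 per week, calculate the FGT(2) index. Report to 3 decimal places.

Below z: 20×190 (q = 20 of N = 97).
Shortfall ratios: (210−190)/210 = 0.0952 (×20).
Squared: 0.0091 (×20).
Sum = 0.181406; P₂ = 0.181406 / 97 = 0.002.

0.002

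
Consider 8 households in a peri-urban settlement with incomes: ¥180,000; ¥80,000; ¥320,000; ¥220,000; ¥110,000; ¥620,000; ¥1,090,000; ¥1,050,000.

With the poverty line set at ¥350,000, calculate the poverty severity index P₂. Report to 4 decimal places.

0.1808

Below z: ¥80,000, ¥110,000, ¥180,000, ¥220,000, ¥320,000 (q = 5 of N = 8).
Shortfall ratios: (350000−80000)/350000 = 0.7714; (350000−110000)/350000 = 0.6857; (350000−180000)/350000 = 0.4857; (350000−220000)/350000 = 0.3714; (350000−320000)/350000 = 0.0857.
Squared: 0.5951; 0.4702; 0.2359; 0.1380; 0.0073.
Sum = 1.446531; P₂ = 1.446531 / 8 = 0.1808.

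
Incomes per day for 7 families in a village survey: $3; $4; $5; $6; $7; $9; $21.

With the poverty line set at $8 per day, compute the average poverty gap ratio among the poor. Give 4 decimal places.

Below the line: $3, $4, $5, $6, $7 (q = 5 of N = 7).
Shortfall ratios (z−y)/z: 0.6250, 0.5000, 0.3750, 0.2500, 0.1250; sum = 1.875000.
I averages over the q = 5 poor units only: 1.875000 / 5 = 0.3750.

0.3750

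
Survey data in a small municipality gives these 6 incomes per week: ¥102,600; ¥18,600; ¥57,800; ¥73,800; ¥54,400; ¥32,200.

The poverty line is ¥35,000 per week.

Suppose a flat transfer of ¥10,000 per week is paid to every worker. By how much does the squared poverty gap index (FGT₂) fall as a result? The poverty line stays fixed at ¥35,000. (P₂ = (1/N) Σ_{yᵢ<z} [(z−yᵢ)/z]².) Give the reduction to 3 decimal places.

0.032

Before: below the line — ¥18,600, ¥32,200; squared poverty gap index (FGT₂) = 0.03766.
After the ¥10,000 transfer: below the line — ¥28,600; squared poverty gap index (FGT₂) = 0.00557.
Reduction = 0.03766 − 0.00557 = 0.032.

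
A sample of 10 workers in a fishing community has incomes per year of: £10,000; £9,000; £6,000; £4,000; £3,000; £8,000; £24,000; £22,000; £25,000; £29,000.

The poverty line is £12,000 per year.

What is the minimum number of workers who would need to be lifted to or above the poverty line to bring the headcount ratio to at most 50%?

1

6 of the 10 workers are poor, so H = 6/10 = 0.600.
A headcount ratio of at most 50% allows at most ⌊0.50 × 10⌋ = 5 poor workers.
So at least 6 − 5 = 1 must be lifted.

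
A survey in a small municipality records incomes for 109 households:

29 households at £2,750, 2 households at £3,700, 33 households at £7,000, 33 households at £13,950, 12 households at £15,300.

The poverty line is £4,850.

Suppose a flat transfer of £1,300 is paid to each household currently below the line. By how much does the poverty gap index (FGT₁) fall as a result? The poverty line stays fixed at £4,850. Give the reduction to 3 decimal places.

0.076

Before: below the line — 29×£2,750, 2×£3,700; poverty gap index (FGT₁) = 0.11955.
After the £1,300 transfer: below the line — 29×£4,050; poverty gap index (FGT₁) = 0.04389.
Reduction = 0.11955 − 0.04389 = 0.076.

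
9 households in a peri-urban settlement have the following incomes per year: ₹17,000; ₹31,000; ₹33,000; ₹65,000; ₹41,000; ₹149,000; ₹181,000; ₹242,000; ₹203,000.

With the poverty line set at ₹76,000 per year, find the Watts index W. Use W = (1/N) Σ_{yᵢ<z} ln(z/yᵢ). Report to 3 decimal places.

Incomes under z: ₹17,000, ₹31,000, ₹33,000, ₹41,000, ₹65,000 (q = 5 of N = 9).
Log shortfalls: ln(76000/17000) = 1.4975; ln(76000/31000) = 0.8967; ln(76000/33000) = 0.8342; ln(76000/41000) = 0.6172; ln(76000/65000) = 0.1563.
W = 4.001999 / 9 = 0.445.

0.445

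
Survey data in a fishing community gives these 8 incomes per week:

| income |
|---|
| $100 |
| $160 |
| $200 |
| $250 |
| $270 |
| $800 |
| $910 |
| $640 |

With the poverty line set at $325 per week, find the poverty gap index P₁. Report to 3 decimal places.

0.248

Below the line: $100, $160, $200, $250, $270 (q = 5 of N = 8).
Normalized shortfalls: (325−100)/325 = 0.6923; (325−160)/325 = 0.5077; (325−200)/325 = 0.3846; (325−250)/325 = 0.2308; (325−270)/325 = 0.1692.
Sum of shortfalls = 1.984615; P₁ averages over all N: 1.984615 / 8 = 0.248.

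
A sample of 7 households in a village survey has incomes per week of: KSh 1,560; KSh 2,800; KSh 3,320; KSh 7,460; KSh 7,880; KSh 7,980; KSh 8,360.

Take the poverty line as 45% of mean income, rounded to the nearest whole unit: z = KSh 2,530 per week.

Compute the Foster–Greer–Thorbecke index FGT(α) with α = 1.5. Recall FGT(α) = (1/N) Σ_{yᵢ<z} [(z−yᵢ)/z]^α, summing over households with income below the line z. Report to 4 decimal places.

Below the line: KSh 1,560 (q = 1 of N = 7).
Shortfall ratios: (2530−1560)/2530 = 0.3834.
Raised to α = 1.5: 0.23740.
Sum = 0.237398; FGT(1.5) = 0.237398 / 7 = 0.0339.

0.0339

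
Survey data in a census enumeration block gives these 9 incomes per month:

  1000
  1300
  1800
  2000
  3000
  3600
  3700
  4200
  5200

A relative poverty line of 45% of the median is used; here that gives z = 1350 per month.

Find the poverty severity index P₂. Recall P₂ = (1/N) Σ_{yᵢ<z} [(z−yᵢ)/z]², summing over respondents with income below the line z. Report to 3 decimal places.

0.008

Below the line: 1000, 1300 (q = 2 of N = 9).
Relative gaps: (1350−1000)/1350 = 0.2593; (1350−1300)/1350 = 0.0370.
Squared: 0.0672; 0.0014.
Sum = 0.068587; P₂ = 0.068587 / 9 = 0.008.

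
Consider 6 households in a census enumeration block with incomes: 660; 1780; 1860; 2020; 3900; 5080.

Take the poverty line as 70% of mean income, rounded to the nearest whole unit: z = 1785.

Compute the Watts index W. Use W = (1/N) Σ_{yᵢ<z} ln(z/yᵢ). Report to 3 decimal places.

0.166

Poor units: 660, 1780 (q = 2 of N = 6).
ln(z/y) terms: ln(1785/660) = 0.9949; ln(1785/1780) = 0.0028.
W = 0.997739 / 6 = 0.166.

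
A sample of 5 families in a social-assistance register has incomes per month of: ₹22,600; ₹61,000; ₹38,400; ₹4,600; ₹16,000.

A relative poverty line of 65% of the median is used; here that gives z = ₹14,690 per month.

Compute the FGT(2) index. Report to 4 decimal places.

0.0944

Incomes under z: ₹4,600 (q = 1 of N = 5).
Relative gaps: (14690−4600)/14690 = 0.6869.
Squared: 0.4718.
Sum = 0.471779; P₂ = 0.471779 / 5 = 0.0944.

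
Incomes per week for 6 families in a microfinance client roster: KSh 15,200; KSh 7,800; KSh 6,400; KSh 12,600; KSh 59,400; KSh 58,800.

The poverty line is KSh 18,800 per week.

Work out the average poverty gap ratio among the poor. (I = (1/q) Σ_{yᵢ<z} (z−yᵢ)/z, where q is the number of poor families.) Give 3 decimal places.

Below z: KSh 6,400, KSh 7,800, KSh 12,600, KSh 15,200 (q = 4 of N = 6).
Relative gaps: 0.6596, 0.5851, 0.3298, 0.1915; sum = 1.765957.
I averages over the q = 4 poor units only: 1.765957 / 4 = 0.441.

0.441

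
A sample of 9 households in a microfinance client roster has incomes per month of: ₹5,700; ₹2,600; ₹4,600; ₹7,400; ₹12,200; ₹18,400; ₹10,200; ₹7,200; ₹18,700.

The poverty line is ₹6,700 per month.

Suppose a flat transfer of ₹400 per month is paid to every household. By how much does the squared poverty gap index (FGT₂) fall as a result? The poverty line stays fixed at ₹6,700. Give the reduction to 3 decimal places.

Before: below the line — ₹2,600, ₹4,600, ₹5,700; squared poverty gap index (FGT₂) = 0.05500.
After the ₹400 transfer: below the line — ₹3,000, ₹5,000, ₹6,100; squared poverty gap index (FGT₂) = 0.04193.
Reduction = 0.05500 − 0.04193 = 0.013.

0.013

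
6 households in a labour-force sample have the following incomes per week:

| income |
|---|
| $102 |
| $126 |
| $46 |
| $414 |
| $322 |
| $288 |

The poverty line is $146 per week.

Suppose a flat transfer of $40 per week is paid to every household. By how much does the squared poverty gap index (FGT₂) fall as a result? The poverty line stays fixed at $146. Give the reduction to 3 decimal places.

0.068

Before: below the line — $46, $102, $126; squared poverty gap index (FGT₂) = 0.09645.
After the $40 transfer: below the line — $86, $142; squared poverty gap index (FGT₂) = 0.02827.
Reduction = 0.09645 − 0.02827 = 0.068.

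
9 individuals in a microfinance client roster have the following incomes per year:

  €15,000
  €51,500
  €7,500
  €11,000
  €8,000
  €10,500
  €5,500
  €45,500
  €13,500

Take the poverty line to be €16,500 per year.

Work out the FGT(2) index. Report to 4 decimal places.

Below z: €5,500, €7,500, €8,000, €10,500, €11,000, €13,500, €15,000 (q = 7 of N = 9).
Gap ratios (z−y)/z: (16500−5500)/16500 = 0.6667; (16500−7500)/16500 = 0.5455; (16500−8000)/16500 = 0.5152; (16500−10500)/16500 = 0.3636; (16500−11000)/16500 = 0.3333; (16500−13500)/16500 = 0.1818; (16500−15000)/16500 = 0.0909.
Squared: 0.4444; 0.2975; 0.2654; 0.1322; 0.1111; 0.0331; 0.0083.
Sum = 1.292011; P₂ = 1.292011 / 9 = 0.1436.

0.1436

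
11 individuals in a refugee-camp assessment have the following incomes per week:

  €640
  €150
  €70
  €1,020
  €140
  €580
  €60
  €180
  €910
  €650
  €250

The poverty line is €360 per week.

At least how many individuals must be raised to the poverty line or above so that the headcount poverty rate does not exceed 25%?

Currently q = 6 of N = 11 are below the line (H = 0.545).
A headcount ratio of at most 25% allows at most ⌊0.25 × 11⌋ = 2 poor individuals.
So at least 6 − 2 = 4 must be lifted.

4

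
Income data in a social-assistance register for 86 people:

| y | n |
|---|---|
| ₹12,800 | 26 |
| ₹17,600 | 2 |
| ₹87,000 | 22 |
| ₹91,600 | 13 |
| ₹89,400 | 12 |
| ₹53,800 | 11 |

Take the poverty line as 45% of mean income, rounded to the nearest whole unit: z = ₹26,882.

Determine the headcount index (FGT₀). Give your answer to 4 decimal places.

28 of the 86 people have income below ₹26,882.
H = 28/86 = 0.3256.

0.3256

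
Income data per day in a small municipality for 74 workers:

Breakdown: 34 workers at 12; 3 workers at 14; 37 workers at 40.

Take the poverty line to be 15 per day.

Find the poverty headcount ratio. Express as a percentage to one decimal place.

37 of the 74 workers have income below 15.
H = 37/74 = 50.0%.

50.0%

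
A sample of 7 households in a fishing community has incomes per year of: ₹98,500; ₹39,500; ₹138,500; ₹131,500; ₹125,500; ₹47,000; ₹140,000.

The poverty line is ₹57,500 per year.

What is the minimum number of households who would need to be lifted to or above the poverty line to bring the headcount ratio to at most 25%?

Currently q = 2 of N = 7 are below the line (H = 0.286).
A headcount ratio of at most 25% allows at most ⌊0.25 × 7⌋ = 1 poor households.
So at least 2 − 1 = 1 must be lifted.

1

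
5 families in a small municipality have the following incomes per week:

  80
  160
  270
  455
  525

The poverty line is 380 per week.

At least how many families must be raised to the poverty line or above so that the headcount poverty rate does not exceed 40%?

1

3 of the 5 families are poor, so H = 3/5 = 0.600.
A headcount ratio of at most 40% allows at most ⌊0.40 × 5⌋ = 2 poor families.
So at least 3 − 2 = 1 must be lifted.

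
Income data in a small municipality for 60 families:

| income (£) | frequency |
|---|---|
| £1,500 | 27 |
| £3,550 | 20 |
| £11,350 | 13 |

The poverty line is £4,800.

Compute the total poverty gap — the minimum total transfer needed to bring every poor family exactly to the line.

Incomes under z: 27×£1,500, 20×£3,550 (q = 47 of N = 60).
Individual gaps: 27×(4800−1500) = 89100; 20×(4800−3550) = 25000.
Aggregate gap = £114,100.

£114,100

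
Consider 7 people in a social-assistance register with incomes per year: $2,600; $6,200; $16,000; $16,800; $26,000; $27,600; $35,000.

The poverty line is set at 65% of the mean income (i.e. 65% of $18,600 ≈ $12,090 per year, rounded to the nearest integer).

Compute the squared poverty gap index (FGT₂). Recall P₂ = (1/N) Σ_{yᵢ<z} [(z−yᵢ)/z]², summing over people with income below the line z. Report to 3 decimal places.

0.122

Incomes under z: $2,600, $6,200 (q = 2 of N = 7).
Relative gaps: (12090−2600)/12090 = 0.7849; (12090−6200)/12090 = 0.4872.
Squared: 0.6161; 0.2373.
Sum = 0.853484; P₂ = 0.853484 / 7 = 0.122.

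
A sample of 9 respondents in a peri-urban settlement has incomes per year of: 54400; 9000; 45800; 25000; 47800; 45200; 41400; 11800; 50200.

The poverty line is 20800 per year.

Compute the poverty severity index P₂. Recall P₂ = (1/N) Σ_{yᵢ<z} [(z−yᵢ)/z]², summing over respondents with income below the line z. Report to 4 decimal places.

Below z: 9000, 11800 (q = 2 of N = 9).
Normalized shortfalls: (20800−9000)/20800 = 0.5673; (20800−11800)/20800 = 0.4327.
Squared: 0.3218; 0.1872.
Sum = 0.509061; P₂ = 0.509061 / 9 = 0.0566.

0.0566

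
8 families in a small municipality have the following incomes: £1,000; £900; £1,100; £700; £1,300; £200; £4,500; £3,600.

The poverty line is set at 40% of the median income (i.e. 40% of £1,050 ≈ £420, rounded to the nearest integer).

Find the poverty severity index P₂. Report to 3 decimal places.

0.034

Poor units: £200 (q = 1 of N = 8).
Gap ratios (z−y)/z: (420−200)/420 = 0.5238.
Squared: 0.2744.
Sum = 0.274376; P₂ = 0.274376 / 8 = 0.034.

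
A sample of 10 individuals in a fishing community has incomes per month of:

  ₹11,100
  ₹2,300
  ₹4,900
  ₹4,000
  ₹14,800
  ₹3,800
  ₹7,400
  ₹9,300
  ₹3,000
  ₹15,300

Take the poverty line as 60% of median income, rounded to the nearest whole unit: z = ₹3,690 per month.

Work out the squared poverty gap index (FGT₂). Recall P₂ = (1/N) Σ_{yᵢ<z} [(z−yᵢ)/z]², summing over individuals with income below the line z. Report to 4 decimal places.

Below the line: ₹2,300, ₹3,000 (q = 2 of N = 10).
Relative gaps: (3690−2300)/3690 = 0.3767; (3690−3000)/3690 = 0.1870.
Squared: 0.1419; 0.0350.
Sum = 0.176864; P₂ = 0.176864 / 10 = 0.0177.

0.0177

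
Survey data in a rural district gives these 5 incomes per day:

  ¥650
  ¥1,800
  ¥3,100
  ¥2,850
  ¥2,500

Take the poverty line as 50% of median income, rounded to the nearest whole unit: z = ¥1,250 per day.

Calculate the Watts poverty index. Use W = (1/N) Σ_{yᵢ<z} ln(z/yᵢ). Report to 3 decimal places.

Incomes under z: ¥650 (q = 1 of N = 5).
Log shortfalls: ln(1250/650) = 0.6539.
W = 0.653926 / 5 = 0.131.

0.131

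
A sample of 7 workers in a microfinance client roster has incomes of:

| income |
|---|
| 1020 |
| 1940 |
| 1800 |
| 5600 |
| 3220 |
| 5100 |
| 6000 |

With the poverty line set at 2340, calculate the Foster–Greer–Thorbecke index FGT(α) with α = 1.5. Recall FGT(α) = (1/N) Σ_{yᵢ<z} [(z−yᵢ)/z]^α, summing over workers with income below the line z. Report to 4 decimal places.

0.0865

Below z: 1020, 1800, 1940 (q = 3 of N = 7).
Normalized shortfalls: (2340−1020)/2340 = 0.5641; (2340−1800)/2340 = 0.2308; (2340−1940)/2340 = 0.1709.
Raised to α = 1.5: 0.42368; 0.11086; 0.07068.
Sum = 0.605212; FGT(1.5) = 0.605212 / 7 = 0.0865.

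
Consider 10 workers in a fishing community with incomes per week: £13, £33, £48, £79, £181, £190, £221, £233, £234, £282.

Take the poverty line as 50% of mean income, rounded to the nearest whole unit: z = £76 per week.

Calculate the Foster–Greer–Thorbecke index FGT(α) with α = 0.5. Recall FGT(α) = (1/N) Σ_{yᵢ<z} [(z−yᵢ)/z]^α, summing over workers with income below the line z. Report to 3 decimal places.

Poor units: £13, £33, £48 (q = 3 of N = 10).
Shortfall ratios: (76−13)/76 = 0.8289; (76−33)/76 = 0.5658; (76−48)/76 = 0.3684.
Raised to α = 0.5: 0.91047; 0.75219; 0.60698.
Sum = 2.269632; FGT(0.5) = 2.269632 / 10 = 0.227.

0.227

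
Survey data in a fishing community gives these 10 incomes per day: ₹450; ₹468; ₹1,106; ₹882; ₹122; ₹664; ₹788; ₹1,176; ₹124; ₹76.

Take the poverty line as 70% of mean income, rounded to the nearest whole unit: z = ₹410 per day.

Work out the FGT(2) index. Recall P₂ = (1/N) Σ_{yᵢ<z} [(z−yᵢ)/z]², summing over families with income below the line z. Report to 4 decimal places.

Incomes under z: ₹76, ₹122, ₹124 (q = 3 of N = 10).
Shortfall ratios: (410−76)/410 = 0.8146; (410−122)/410 = 0.7024; (410−124)/410 = 0.6976.
Squared: 0.6636; 0.4934; 0.4866.
Sum = 1.643641; P₂ = 1.643641 / 10 = 0.1644.

0.1644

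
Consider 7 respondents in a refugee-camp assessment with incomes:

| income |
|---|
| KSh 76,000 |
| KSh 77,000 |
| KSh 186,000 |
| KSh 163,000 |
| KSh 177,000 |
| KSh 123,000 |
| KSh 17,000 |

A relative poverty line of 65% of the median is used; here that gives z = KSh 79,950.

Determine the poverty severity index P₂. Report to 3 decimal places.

Incomes under z: KSh 17,000, KSh 76,000, KSh 77,000 (q = 3 of N = 7).
Gap ratios (z−y)/z: (79950−17000)/79950 = 0.7874; (79950−76000)/79950 = 0.0494; (79950−77000)/79950 = 0.0369.
Squared: 0.6199; 0.0024; 0.0014.
Sum = 0.623749; P₂ = 0.623749 / 7 = 0.089.

0.089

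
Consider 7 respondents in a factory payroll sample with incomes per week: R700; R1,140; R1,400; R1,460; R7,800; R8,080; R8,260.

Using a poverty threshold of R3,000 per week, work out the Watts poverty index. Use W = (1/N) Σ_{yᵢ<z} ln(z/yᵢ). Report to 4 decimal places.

0.5579

Below the line: R700, R1,140, R1,400, R1,460 (q = 4 of N = 7).
ln(z/y) terms: ln(3000/700) = 1.4553; ln(3000/1140) = 0.9676; ln(3000/1400) = 0.7621; ln(3000/1460) = 0.7202.
W = 3.905187 / 7 = 0.5579.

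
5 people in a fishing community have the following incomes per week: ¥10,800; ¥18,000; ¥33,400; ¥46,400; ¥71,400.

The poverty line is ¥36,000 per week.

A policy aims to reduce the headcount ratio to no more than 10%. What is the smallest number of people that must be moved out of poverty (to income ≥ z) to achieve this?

3

Currently q = 3 of N = 5 are below the line (H = 0.600).
A headcount ratio of at most 10% allows at most ⌊0.10 × 5⌋ = 0 poor people.
So at least 3 − 0 = 3 must be lifted.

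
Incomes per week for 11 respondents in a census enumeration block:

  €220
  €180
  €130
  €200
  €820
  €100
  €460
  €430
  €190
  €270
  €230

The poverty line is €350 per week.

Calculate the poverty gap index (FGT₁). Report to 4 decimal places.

Incomes under z: €100, €130, €180, €190, €200, €220, €230, €270 (q = 8 of N = 11).
Relative gaps: (350−100)/350 = 0.7143; (350−130)/350 = 0.6286; (350−180)/350 = 0.4857; (350−190)/350 = 0.4571; (350−200)/350 = 0.4286; (350−220)/350 = 0.3714; (350−230)/350 = 0.3429; (350−270)/350 = 0.2286.
Sum of shortfalls = 3.657143; P₁ averages over all N: 3.657143 / 11 = 0.3325.

0.3325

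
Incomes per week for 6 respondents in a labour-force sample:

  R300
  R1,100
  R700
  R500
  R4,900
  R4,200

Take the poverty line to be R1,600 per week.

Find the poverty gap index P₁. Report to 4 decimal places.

0.3958

Below the line: R300, R500, R700, R1,100 (q = 4 of N = 6).
Relative gaps: (1600−300)/1600 = 0.8125; (1600−500)/1600 = 0.6875; (1600−700)/1600 = 0.5625; (1600−1100)/1600 = 0.3125.
Sum of shortfalls = 2.375000; P₁ averages over all N: 2.375000 / 6 = 0.3958.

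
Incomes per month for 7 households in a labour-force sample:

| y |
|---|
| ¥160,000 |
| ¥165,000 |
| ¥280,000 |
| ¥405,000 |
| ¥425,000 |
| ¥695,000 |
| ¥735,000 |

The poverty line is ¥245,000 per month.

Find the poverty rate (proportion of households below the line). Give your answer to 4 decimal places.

0.2857

2 of the 7 households have income below ¥245,000.
H = 2/7 = 0.2857.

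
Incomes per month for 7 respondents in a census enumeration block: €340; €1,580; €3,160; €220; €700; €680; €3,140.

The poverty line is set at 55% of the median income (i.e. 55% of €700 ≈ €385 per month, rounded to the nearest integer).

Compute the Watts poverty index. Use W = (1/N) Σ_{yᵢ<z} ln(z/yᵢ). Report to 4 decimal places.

Below z: €220, €340 (q = 2 of N = 7).
ln(z/y) terms: ln(385/220) = 0.5596; ln(385/340) = 0.1243.
W = 0.683914 / 7 = 0.0977.

0.0977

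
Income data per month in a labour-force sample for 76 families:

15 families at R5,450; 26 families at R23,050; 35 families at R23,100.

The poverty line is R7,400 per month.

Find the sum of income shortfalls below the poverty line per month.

Below z: 15×R5,450 (q = 15 of N = 76).
Individual gaps: 15×(7400−5450) = 29250.
Aggregate gap = R29,250.

R29,250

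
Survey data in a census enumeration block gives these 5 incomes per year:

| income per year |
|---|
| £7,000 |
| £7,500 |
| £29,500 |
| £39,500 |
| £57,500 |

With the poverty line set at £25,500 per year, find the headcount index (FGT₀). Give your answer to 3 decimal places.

2 of the 5 respondents have income below £25,500.
H = 2/5 = 0.400.

0.400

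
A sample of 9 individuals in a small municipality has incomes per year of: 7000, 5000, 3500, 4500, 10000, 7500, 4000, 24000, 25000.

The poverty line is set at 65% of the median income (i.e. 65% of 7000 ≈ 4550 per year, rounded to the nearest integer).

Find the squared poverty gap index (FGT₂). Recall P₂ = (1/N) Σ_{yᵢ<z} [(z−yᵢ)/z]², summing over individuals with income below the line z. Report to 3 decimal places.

Below z: 3500, 4000, 4500 (q = 3 of N = 9).
Relative gaps: (4550−3500)/4550 = 0.2308; (4550−4000)/4550 = 0.1209; (4550−4500)/4550 = 0.0110.
Squared: 0.0533; 0.0146; 0.0001.
Sum = 0.067987; P₂ = 0.067987 / 9 = 0.008.

0.008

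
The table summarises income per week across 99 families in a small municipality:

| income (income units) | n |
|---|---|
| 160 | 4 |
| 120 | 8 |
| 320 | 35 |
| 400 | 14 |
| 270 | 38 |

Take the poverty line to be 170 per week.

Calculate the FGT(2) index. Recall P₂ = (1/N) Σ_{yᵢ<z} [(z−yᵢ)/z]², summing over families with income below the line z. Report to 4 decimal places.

0.0071

Below the line: 8×120, 4×160 (q = 12 of N = 99).
Shortfall ratios: (170−120)/170 = 0.2941 (×8); (170−160)/170 = 0.0588 (×4).
Squared: 0.0865 (×8); 0.0035 (×4).
Sum = 0.705882; P₂ = 0.705882 / 99 = 0.0071.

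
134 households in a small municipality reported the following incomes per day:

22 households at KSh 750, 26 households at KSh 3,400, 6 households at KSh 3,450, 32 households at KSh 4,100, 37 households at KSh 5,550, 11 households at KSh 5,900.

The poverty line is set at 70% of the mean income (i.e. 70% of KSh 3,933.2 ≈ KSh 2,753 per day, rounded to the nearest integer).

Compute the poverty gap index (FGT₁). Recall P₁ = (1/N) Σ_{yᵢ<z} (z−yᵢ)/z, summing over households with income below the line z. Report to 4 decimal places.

Incomes under z: 22×KSh 750 (q = 22 of N = 134).
Gap ratios (z−y)/z: (2753−750)/2753 = 0.7276 (×22).
Σ = 16.006538. Dividing by the full population N = 134 gives P₁ = 0.1195.

0.1195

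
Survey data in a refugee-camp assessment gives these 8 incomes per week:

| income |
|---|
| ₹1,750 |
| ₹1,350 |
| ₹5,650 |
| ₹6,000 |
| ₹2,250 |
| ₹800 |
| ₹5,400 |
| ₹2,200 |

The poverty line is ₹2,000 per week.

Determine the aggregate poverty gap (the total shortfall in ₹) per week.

₹2,100

Incomes under z: ₹800, ₹1,350, ₹1,750 (q = 3 of N = 8).
Individual gaps: 2000−800 = 1200; 2000−1350 = 650; 2000−1750 = 250.
Aggregate gap = ₹2,100.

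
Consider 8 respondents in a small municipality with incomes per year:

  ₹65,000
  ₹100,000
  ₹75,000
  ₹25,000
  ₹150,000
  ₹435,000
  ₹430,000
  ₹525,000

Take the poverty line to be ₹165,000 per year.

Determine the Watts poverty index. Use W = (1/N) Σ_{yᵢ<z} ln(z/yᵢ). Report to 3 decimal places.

0.525

Below z: ₹25,000, ₹65,000, ₹75,000, ₹100,000, ₹150,000 (q = 5 of N = 8).
ln(z/y) terms: ln(165000/25000) = 1.8871; ln(165000/65000) = 0.9316; ln(165000/75000) = 0.7885; ln(165000/100000) = 0.5008; ln(165000/150000) = 0.0953.
W = 4.203171 / 8 = 0.525.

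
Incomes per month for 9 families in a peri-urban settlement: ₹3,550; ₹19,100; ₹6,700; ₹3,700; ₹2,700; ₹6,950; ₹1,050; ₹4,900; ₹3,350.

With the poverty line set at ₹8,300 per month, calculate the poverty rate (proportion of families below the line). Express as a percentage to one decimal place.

88.9%

8 of the 9 families have income below ₹8,300.
H = 8/9 = 88.9%.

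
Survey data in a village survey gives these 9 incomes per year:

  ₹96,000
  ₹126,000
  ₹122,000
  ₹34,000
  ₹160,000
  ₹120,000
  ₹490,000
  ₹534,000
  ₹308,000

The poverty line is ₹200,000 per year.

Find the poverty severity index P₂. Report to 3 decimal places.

Poor units: ₹34,000, ₹96,000, ₹120,000, ₹122,000, ₹126,000, ₹160,000 (q = 6 of N = 9).
Normalized shortfalls: (200000−34000)/200000 = 0.8300; (200000−96000)/200000 = 0.5200; (200000−120000)/200000 = 0.4000; (200000−122000)/200000 = 0.3900; (200000−126000)/200000 = 0.3700; (200000−160000)/200000 = 0.2000.
Squared: 0.6889; 0.2704; 0.1600; 0.1521; 0.1369; 0.0400.
Sum = 1.448300; P₂ = 1.448300 / 9 = 0.161.

0.161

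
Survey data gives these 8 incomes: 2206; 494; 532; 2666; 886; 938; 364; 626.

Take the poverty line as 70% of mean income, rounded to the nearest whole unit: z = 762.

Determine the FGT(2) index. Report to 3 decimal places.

Below the line: 364, 494, 532, 626 (q = 4 of N = 8).
Gap ratios (z−y)/z: (762−364)/762 = 0.5223; (762−494)/762 = 0.3517; (762−532)/762 = 0.3018; (762−626)/762 = 0.1785.
Squared: 0.2728; 0.1237; 0.0911; 0.0319.
Sum = 0.519465; P₂ = 0.519465 / 8 = 0.065.

0.065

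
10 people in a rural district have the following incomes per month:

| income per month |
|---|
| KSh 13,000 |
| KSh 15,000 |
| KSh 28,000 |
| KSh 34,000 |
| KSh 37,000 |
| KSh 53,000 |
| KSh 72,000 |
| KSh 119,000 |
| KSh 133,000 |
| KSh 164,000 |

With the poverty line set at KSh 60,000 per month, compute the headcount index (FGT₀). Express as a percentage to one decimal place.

60.0%

6 of the 10 people have income below KSh 60,000.
H = 6/10 = 60.0%.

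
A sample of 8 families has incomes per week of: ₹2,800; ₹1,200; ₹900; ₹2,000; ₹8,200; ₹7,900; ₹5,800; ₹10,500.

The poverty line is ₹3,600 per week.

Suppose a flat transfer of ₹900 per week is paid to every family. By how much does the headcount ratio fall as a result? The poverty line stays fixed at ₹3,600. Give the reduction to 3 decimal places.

0.125

Before: below the line — ₹900, ₹1,200, ₹2,000, ₹2,800; headcount ratio = 0.50000.
After the ₹900 transfer: below the line — ₹1,800, ₹2,100, ₹2,900; headcount ratio = 0.37500.
Reduction = 0.50000 − 0.37500 = 0.125.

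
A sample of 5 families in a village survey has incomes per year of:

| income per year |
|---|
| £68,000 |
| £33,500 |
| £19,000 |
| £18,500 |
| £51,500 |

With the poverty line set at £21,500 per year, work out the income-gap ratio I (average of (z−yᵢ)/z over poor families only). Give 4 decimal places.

Below z: £18,500, £19,000 (q = 2 of N = 5).
Shortfall ratios (z−y)/z: 0.1395, 0.1163; sum = 0.255814.
I averages over the q = 2 poor units only: 0.255814 / 2 = 0.1279.

0.1279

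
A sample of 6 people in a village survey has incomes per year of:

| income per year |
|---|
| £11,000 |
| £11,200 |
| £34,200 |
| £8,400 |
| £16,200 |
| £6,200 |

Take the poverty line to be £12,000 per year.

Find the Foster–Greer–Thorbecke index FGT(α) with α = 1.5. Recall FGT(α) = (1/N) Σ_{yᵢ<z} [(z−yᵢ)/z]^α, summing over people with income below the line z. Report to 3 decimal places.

0.090

Below the line: £6,200, £8,400, £11,000, £11,200 (q = 4 of N = 6).
Gap ratios (z−y)/z: (12000−6200)/12000 = 0.4833; (12000−8400)/12000 = 0.3000; (12000−11000)/12000 = 0.0833; (12000−11200)/12000 = 0.0667.
Raised to α = 1.5: 0.33602; 0.16432; 0.02406; 0.01721.
Sum = 0.541610; FGT(1.5) = 0.541610 / 6 = 0.090.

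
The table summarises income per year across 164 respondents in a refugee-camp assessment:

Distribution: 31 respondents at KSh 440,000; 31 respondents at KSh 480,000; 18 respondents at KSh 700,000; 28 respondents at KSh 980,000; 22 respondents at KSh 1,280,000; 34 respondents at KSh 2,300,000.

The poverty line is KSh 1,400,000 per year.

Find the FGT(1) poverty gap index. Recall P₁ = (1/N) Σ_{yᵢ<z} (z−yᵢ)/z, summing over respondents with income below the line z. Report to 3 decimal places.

Poor units: 31×KSh 440,000, 31×KSh 480,000, 18×KSh 700,000, 28×KSh 980,000, 22×KSh 1,280,000 (q = 130 of N = 164).
Shortfall ratios: (1400000−440000)/1400000 = 0.6857 (×31); (1400000−480000)/1400000 = 0.6571 (×31); (1400000−700000)/1400000 = 0.5000 (×18); (1400000−980000)/1400000 = 0.3000 (×28); (1400000−1280000)/1400000 = 0.0857 (×22).
Σ = 60.914286. Dividing by the full population N = 164 gives P₁ = 0.371.

0.371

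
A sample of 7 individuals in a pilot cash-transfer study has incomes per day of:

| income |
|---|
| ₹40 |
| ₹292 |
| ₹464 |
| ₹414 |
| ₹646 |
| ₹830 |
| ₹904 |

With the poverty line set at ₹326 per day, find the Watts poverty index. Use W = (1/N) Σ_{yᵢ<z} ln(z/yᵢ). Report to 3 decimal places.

0.315

Below z: ₹40, ₹292 (q = 2 of N = 7).
Log gaps: ln(326/40) = 2.0980; ln(326/292) = 0.1101.
W = 2.208162 / 7 = 0.315.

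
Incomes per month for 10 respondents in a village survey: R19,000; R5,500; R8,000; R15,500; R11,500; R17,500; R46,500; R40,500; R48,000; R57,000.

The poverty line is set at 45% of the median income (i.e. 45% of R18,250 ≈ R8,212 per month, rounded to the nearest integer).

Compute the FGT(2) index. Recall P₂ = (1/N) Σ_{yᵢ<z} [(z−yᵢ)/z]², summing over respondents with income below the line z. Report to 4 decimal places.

Below the line: R5,500, R8,000 (q = 2 of N = 10).
Gap ratios (z−y)/z: (8212−5500)/8212 = 0.3302; (8212−8000)/8212 = 0.0258.
Squared: 0.1091; 0.0007.
Sum = 0.109730; P₂ = 0.109730 / 10 = 0.0110.

0.0110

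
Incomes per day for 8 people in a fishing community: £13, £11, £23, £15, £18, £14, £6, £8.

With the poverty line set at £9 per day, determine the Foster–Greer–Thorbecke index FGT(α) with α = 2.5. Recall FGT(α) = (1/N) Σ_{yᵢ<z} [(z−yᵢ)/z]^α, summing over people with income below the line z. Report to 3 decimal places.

0.009

Poor units: £6, £8 (q = 2 of N = 8).
Normalized shortfalls: (9−6)/9 = 0.3333; (9−8)/9 = 0.1111.
Raised to α = 2.5: 0.06415; 0.00412.
Sum = 0.068265; FGT(2.5) = 0.068265 / 8 = 0.009.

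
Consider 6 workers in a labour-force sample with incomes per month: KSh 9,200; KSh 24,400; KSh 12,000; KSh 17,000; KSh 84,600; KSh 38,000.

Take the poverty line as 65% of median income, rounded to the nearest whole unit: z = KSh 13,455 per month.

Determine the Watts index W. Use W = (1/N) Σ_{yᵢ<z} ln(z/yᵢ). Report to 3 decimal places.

Incomes under z: KSh 9,200, KSh 12,000 (q = 2 of N = 6).
Log shortfalls: ln(13455/9200) = 0.3801; ln(13455/12000) = 0.1144.
W = 0.494591 / 6 = 0.082.

0.082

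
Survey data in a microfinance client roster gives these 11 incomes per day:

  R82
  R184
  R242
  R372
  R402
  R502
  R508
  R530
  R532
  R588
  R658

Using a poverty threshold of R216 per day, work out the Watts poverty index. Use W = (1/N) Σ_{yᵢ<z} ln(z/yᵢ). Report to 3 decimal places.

Incomes under z: R82, R184 (q = 2 of N = 11).
Log gaps: ln(216/82) = 0.9686; ln(216/184) = 0.1603.
W = 1.128902 / 11 = 0.103.

0.103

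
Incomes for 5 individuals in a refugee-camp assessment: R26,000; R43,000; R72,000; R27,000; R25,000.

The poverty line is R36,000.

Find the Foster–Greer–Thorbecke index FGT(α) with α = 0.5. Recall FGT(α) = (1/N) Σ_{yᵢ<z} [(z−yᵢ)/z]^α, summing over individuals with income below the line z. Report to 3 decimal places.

0.316

Poor units: R25,000, R26,000, R27,000 (q = 3 of N = 5).
Shortfall ratios: (36000−25000)/36000 = 0.3056; (36000−26000)/36000 = 0.2778; (36000−27000)/36000 = 0.2500.
Raised to α = 0.5: 0.55277; 0.52705; 0.50000.
Sum = 1.579817; FGT(0.5) = 1.579817 / 5 = 0.316.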